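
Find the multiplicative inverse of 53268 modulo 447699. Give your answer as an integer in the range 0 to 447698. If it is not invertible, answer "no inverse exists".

no inverse exists

Compute gcd(53268, 447699):
447699 = 8×53268 + 21555
53268 = 2×21555 + 10158
21555 = 2×10158 + 1239
10158 = 8×1239 + 246
1239 = 5×246 + 9
246 = 27×9 + 3
9 = 3×3 + 0
The gcd is 3, not 1, hence no inverse exists.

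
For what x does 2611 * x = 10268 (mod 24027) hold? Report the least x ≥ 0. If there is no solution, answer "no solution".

16025

First find gcd(2611, 24027):
24027 = 9×2611 + 528
2611 = 4×528 + 499
528 = 1×499 + 29
499 = 17×29 + 6
29 = 4×6 + 5
6 = 1×5 + 1
5 = 5×1 + 0
gcd = 1, so a unique solution mod 24027 exists.
Back-substitute for the Bézout coefficients:
1 = 6 − 5
1 = −29 + 5·6
1 = 5·499 − 86·29
1 = −86·528 + 91·499
1 = 91·2611 − 450·528
1 = −450·24027 + 4141·2611
So 2611·(4141) ≡ 1 (mod 24027), giving 2611⁻¹ ≡ 4141.
x ≡ 2611⁻¹·10268 ≡ 4141·10268 ≡ 16025 (mod 24027).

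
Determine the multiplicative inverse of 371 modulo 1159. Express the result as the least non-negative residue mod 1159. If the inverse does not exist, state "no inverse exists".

781

Apply the Euclidean algorithm to 1159 and 371:
1159 = 3·371 + 46
371 = 8·46 + 3
46 = 15·3 + 1
3 = 3·1 + 0
gcd = 1, so the inverse exists. Back-substitute:
1 = 46 − 15·3
1 = −15·371 + 121·46
1 = 121·1159 − 378·371
Hence 371⁻¹ ≡ -378 ≡ 781 (mod 1159).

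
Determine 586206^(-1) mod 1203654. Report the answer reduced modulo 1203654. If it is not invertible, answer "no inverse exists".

Compute gcd(586206, 1203654):
1203654 = 2*586206 + 31242
586206 = 18*31242 + 23850
31242 = 1*23850 + 7392
23850 = 3*7392 + 1674
7392 = 4*1674 + 696
1674 = 2*696 + 282
696 = 2*282 + 132
282 = 2*132 + 18
132 = 7*18 + 6
18 = 3*6 + 0
Since gcd = 6 > 1, 586206 is not a unit mod 1203654.

no inverse exists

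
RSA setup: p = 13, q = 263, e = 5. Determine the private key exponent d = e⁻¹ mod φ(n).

φ(n) = (p−1)(q−1) = 12·262 = 3144.
Need d with 5·d ≡ 1 (mod 3144). Apply the extended Euclidean algorithm:
3144 = 628·5 + 4
5 = 1·4 + 1
4 = 4·1 + 0
Back-substitute:
1 = 5 − 4
1 = −3144 + 629·5
So 5·629 ≡ 1 (mod 3144), hence d = 629.

629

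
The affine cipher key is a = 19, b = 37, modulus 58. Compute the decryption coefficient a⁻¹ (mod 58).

Run Euclid on (58, 19):
58 = 3*19 + 1
19 = 19*1 + 0
Since gcd(19, 58) = 1, back-substitute to write 1 as a combination:
1 = 58 − 3·19
Hence 19⁻¹ ≡ -3 ≡ 55 (mod 58).

55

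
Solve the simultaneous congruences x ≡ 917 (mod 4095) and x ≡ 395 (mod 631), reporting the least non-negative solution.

Write x = 917 + 4095·k. Then 4095·k ≡ 395 − 917 ≡ 109 (mod 631).
Need 4095⁻¹ mod 631. Extended Euclid on (631, 309):
631 = 2·309 + 13
309 = 23·13 + 10
13 = 1·10 + 3
10 = 3·3 + 1
3 = 3·1 + 0
Back-substitute:
1 = 10 − 3·3
1 = −3·13 + 4·10
1 = 4·309 − 95·13
1 = −95·631 + 194·309
4095⁻¹ ≡ 194 (mod 631), so k ≡ 194·109 ≡ 323 (mod 631).
x = 917 + 4095·323 = 1323602.

1323602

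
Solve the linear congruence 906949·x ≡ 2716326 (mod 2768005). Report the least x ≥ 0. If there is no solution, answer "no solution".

2059484

First find gcd(906949, 2768005):
2768005 = 3·906949 + 47158
906949 = 19·47158 + 10947
47158 = 4·10947 + 3370
10947 = 3·3370 + 837
3370 = 4·837 + 22
837 = 38·22 + 1
22 = 22·1 + 0
gcd = 1, so a unique solution mod 2768005 exists.
Back-substitute for the Bézout coefficients:
1 = 837 − 38·22
1 = −38·3370 + 153·837
1 = 153·10947 − 497·3370
1 = −497·47158 + 2141·10947
1 = 2141·906949 − 41176·47158
1 = −41176·2768005 + 125669·906949
So 906949·(125669) ≡ 1 (mod 2768005), giving 906949⁻¹ ≡ 125669.
x ≡ 906949⁻¹·2716326 ≡ 125669·2716326 ≡ 2059484 (mod 2768005).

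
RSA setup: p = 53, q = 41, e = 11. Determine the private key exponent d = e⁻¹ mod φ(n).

1891

φ(n) = (p−1)(q−1) = 52·40 = 2080.
Need d with 11·d ≡ 1 (mod 2080). Apply the extended Euclidean algorithm:
2080 = 189*11 + 1
11 = 11*1 + 0
Back-substitute:
1 = 2080 − 189·11
So 11·(-189) ≡ 1 (mod 2080), hence d ≡ -189 ≡ 1891 (mod 2080).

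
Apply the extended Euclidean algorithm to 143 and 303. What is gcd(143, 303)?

Euclidean algorithm:
303 = 2×143 + 17
143 = 8×17 + 7
17 = 2×7 + 3
7 = 2×3 + 1
3 = 3×1 + 0
gcd(143, 303) = 1.
Back-substituting:
1 = 7 − 2·3
1 = −2·17 + 5·7
1 = 5·143 − 42·17
1 = −42·303 + 89·143
So 1 = (-42)·303 + (89)·143.

1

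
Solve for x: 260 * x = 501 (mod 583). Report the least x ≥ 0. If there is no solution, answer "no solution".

345

First find gcd(260, 583):
583 = 2×260 + 63
260 = 4×63 + 8
63 = 7×8 + 7
8 = 1×7 + 1
7 = 7×1 + 0
gcd = 1, so a unique solution mod 583 exists.
Back-substitute for the Bézout coefficients:
1 = 8 − 7
1 = −63 + 8·8
1 = 8·260 − 33·63
1 = −33·583 + 74·260
So 260·(74) ≡ 1 (mod 583), giving 260⁻¹ ≡ 74.
x ≡ 260⁻¹·501 ≡ 74·501 ≡ 345 (mod 583).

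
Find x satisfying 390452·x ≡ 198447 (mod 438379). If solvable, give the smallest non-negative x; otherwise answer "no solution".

182621

First find gcd(390452, 438379):
438379 = 1·390452 + 47927
390452 = 8·47927 + 7036
47927 = 6·7036 + 5711
7036 = 1·5711 + 1325
5711 = 4·1325 + 411
1325 = 3·411 + 92
411 = 4·92 + 43
92 = 2·43 + 6
43 = 7·6 + 1
6 = 6·1 + 0
gcd = 1, so a unique solution mod 438379 exists.
Back-substitute for the Bézout coefficients:
1 = 43 − 7·6
1 = −7·92 + 15·43
1 = 15·411 − 67·92
1 = −67·1325 + 216·411
1 = 216·5711 − 931·1325
1 = −931·7036 + 1147·5711
1 = 1147·47927 − 7813·7036
1 = −7813·390452 + 63651·47927
1 = 63651·438379 − 71464·390452
So 390452·(-71464) ≡ 1 (mod 438379), giving 390452⁻¹ ≡ 366915.
x ≡ 390452⁻¹·198447 ≡ 366915·198447 ≡ 182621 (mod 438379).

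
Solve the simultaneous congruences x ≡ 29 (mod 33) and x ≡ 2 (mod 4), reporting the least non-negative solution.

62

Write x = 29 + 33·k. Then 33·k ≡ 2 − 29 ≡ 1 (mod 4).
Need 33⁻¹ mod 4. Extended Euclid on (4, 1):
4 = 4·1 + 0
33⁻¹ ≡ 1 (mod 4), so k ≡ 1·1 ≡ 1 (mod 4).
x = 29 + 33·1 = 62.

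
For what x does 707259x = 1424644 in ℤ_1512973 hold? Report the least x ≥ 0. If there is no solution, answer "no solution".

gcd(707259, 1512973):
1512973 = 2×707259 + 98455
707259 = 7×98455 + 18074
98455 = 5×18074 + 8085
18074 = 2×8085 + 1904
8085 = 4×1904 + 469
1904 = 4×469 + 28
469 = 16×28 + 21
28 = 1×21 + 7
21 = 3×7 + 0
gcd = 7, but 7 ∤ 1424644, so the congruence has no solution.

no solution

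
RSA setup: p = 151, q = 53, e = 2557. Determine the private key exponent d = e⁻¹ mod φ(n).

1693

φ(n) = (p−1)(q−1) = 150·52 = 7800.
Need d with 2557·d ≡ 1 (mod 7800). Apply the extended Euclidean algorithm:
7800 = 3*2557 + 129
2557 = 19*129 + 106
129 = 1*106 + 23
106 = 4*23 + 14
23 = 1*14 + 9
14 = 1*9 + 5
9 = 1*5 + 4
5 = 1*4 + 1
4 = 4*1 + 0
Back-substitute:
1 = 5 − 4
1 = −9 + 2·5
1 = 2·14 − 3·9
1 = −3·23 + 5·14
1 = 5·106 − 23·23
1 = −23·129 + 28·106
1 = 28·2557 − 555·129
1 = −555·7800 + 1693·2557
So 2557·1693 ≡ 1 (mod 7800), hence d = 1693.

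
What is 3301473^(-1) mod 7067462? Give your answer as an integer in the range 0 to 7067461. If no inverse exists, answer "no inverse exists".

4132809

gcd(7067462, 3301473) by repeated division:
7067462 = 2*3301473 + 464516
3301473 = 7*464516 + 49861
464516 = 9*49861 + 15767
49861 = 3*15767 + 2560
15767 = 6*2560 + 407
2560 = 6*407 + 118
407 = 3*118 + 53
118 = 2*53 + 12
53 = 4*12 + 5
12 = 2*5 + 2
5 = 2*2 + 1
2 = 2*1 + 0
gcd = 1, so the inverse exists. Back-substitute:
1 = 5 − 2·2
1 = −2·12 + 5·5
1 = 5·53 − 22·12
1 = −22·118 + 49·53
1 = 49·407 − 169·118
1 = −169·2560 + 1063·407
1 = 1063·15767 − 6547·2560
1 = −6547·49861 + 20704·15767
1 = 20704·464516 − 192883·49861
1 = −192883·3301473 + 1370885·464516
1 = 1370885·7067462 − 2934653·3301473
Thus 3301473·(-2934653) ≡ 1 (mod 7067462); reducing, -2934653 mod 7067462 = 4132809.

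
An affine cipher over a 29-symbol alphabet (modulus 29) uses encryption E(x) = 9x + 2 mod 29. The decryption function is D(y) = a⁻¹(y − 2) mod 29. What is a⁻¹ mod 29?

Run Euclid on (29, 9):
29 = 3×9 + 2
9 = 4×2 + 1
2 = 2×1 + 0
gcd = 1, so the inverse exists. Back-substitute:
1 = 9 − 4·2
1 = −4·29 + 13·9
So 9·13 ≡ 1 (mod 29).

13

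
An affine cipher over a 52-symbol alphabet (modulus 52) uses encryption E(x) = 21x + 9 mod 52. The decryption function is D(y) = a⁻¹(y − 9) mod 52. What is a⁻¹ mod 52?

5

gcd(52, 21) by repeated division:
52 = 2*21 + 10
21 = 2*10 + 1
10 = 10*1 + 0
The gcd is 1. Working backward:
1 = 21 − 2·10
1 = −2·52 + 5·21
So 21·5 ≡ 1 (mod 52).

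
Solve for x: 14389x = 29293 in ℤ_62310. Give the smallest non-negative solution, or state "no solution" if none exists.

First find gcd(14389, 62310):
62310 = 4*14389 + 4754
14389 = 3*4754 + 127
4754 = 37*127 + 55
127 = 2*55 + 17
55 = 3*17 + 4
17 = 4*4 + 1
4 = 4*1 + 0
gcd = 1, so a unique solution mod 62310 exists.
Back-substitute for the Bézout coefficients:
1 = 17 − 4·4
1 = −4·55 + 13·17
1 = 13·127 − 30·55
1 = −30·4754 + 1123·127
1 = 1123·14389 − 3399·4754
1 = −3399·62310 + 14719·14389
So 14389·(14719) ≡ 1 (mod 62310), giving 14389⁻¹ ≡ 14719.
x ≡ 14389⁻¹·29293 ≡ 14719·29293 ≡ 40777 (mod 62310).

40777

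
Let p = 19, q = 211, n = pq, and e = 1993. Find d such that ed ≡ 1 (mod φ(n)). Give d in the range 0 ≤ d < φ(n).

2257

φ(n) = (p−1)(q−1) = 18·210 = 3780.
Need d with 1993·d ≡ 1 (mod 3780). Apply the extended Euclidean algorithm:
3780 = 1·1993 + 1787
1993 = 1·1787 + 206
1787 = 8·206 + 139
206 = 1·139 + 67
139 = 2·67 + 5
67 = 13·5 + 2
5 = 2·2 + 1
2 = 2·1 + 0
Back-substitute:
1 = 5 − 2·2
1 = −2·67 + 27·5
1 = 27·139 − 56·67
1 = −56·206 + 83·139
1 = 83·1787 − 720·206
1 = −720·1993 + 803·1787
1 = 803·3780 − 1523·1993
So 1993·(-1523) ≡ 1 (mod 3780), hence d ≡ -1523 ≡ 2257 (mod 3780).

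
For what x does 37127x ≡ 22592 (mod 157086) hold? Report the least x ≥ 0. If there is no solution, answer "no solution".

First find gcd(37127, 157086):
157086 = 4·37127 + 8578
37127 = 4·8578 + 2815
8578 = 3·2815 + 133
2815 = 21·133 + 22
133 = 6·22 + 1
22 = 22·1 + 0
gcd = 1, so a unique solution mod 157086 exists.
Back-substitute for the Bézout coefficients:
1 = 133 − 6·22
1 = −6·2815 + 127·133
1 = 127·8578 − 387·2815
1 = −387·37127 + 1675·8578
1 = 1675·157086 − 7087·37127
So 37127·(-7087) ≡ 1 (mod 157086), giving 37127⁻¹ ≡ 149999.
x ≡ 37127⁻¹·22592 ≡ 149999·22592 ≡ 118216 (mod 157086).

118216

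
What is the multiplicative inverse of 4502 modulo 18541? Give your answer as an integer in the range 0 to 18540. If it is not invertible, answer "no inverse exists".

13010

Extended Euclidean algorithm:
18541 = 4×4502 + 533
4502 = 8×533 + 238
533 = 2×238 + 57
238 = 4×57 + 10
57 = 5×10 + 7
10 = 1×7 + 3
7 = 2×3 + 1
3 = 3×1 + 0
Since gcd(4502, 18541) = 1, back-substitute to write 1 as a combination:
1 = 7 − 2·3
1 = −2·10 + 3·7
1 = 3·57 − 17·10
1 = −17·238 + 71·57
1 = 71·533 − 159·238
1 = −159·4502 + 1343·533
1 = 1343·18541 − 5531·4502
Hence 4502⁻¹ ≡ -5531 ≡ 13010 (mod 18541).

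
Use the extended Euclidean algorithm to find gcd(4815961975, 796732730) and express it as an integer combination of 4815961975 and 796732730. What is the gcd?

Euclidean algorithm:
4815961975 = 6·796732730 + 35565595
796732730 = 22·35565595 + 14289640
35565595 = 2·14289640 + 6986315
14289640 = 2·6986315 + 317010
6986315 = 22·317010 + 12095
317010 = 26·12095 + 2540
12095 = 4·2540 + 1935
2540 = 1·1935 + 605
1935 = 3·605 + 120
605 = 5·120 + 5
120 = 24·5 + 0
gcd(4815961975, 796732730) = 5.
Back-substituting:
5 = 605 − 5·120
5 = −5·1935 + 16·605
5 = 16·2540 − 21·1935
5 = −21·12095 + 100·2540
5 = 100·317010 − 2621·12095
5 = −2621·6986315 + 57762·317010
5 = 57762·14289640 − 118145·6986315
5 = −118145·35565595 + 294052·14289640
5 = 294052·796732730 − 6587289·35565595
5 = −6587289·4815961975 + 39817786·796732730
So 5 = (-6587289)·4815961975 + (39817786)·796732730.

5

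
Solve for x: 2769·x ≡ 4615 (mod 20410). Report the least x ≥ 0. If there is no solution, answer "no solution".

525

First find gcd(2769, 20410):
20410 = 7*2769 + 1027
2769 = 2*1027 + 715
1027 = 1*715 + 312
715 = 2*312 + 91
312 = 3*91 + 39
91 = 2*39 + 13
39 = 3*13 + 0
gcd = 13 and 13 | 4615, so solutions exist. Divide through by 13: 213x ≡ 355 (mod 1570).
Now find 213⁻¹ mod 1570:
1570 = 7·213 + 79
213 = 2·79 + 55
79 = 1·55 + 24
55 = 2·24 + 7
24 = 3·7 + 3
7 = 2·3 + 1
3 = 3·1 + 0
Back-substitute:
1 = 7 − 2·3
1 = −2·24 + 7·7
1 = 7·55 − 16·24
1 = −16·79 + 23·55
1 = 23·213 − 62·79
1 = −62·1570 + 457·213
So 213⁻¹ ≡ 457 (mod 1570).
Then x ≡ 457·355 ≡ 525 (mod 1570); the smallest non-negative solution is x = 525.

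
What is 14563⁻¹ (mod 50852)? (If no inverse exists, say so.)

Apply the Euclidean algorithm to 50852 and 14563:
50852 = 3·14563 + 7163
14563 = 2·7163 + 237
7163 = 30·237 + 53
237 = 4·53 + 25
53 = 2·25 + 3
25 = 8·3 + 1
3 = 3·1 + 0
Since gcd(14563, 50852) = 1, back-substitute to write 1 as a combination:
1 = 25 − 8·3
1 = −8·53 + 17·25
1 = 17·237 − 76·53
1 = −76·7163 + 2297·237
1 = 2297·14563 − 4670·7163
1 = −4670·50852 + 16307·14563
So 14563·16307 ≡ 1 (mod 50852).

16307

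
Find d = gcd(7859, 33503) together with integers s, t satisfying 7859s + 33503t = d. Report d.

Repeated division:
33503 = 4*7859 + 2067
7859 = 3*2067 + 1658
2067 = 1*1658 + 409
1658 = 4*409 + 22
409 = 18*22 + 13
22 = 1*13 + 9
13 = 1*9 + 4
9 = 2*4 + 1
4 = 4*1 + 0
gcd(7859, 33503) = 1.
Working backward:
1 = 9 − 2·4
1 = −2·13 + 3·9
1 = 3·22 − 5·13
1 = −5·409 + 93·22
1 = 93·1658 − 377·409
1 = −377·2067 + 470·1658
1 = 470·7859 − 1787·2067
1 = −1787·33503 + 7618·7859
So 1 = (-1787)·33503 + (7618)·7859.

1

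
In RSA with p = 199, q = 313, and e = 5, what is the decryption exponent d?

49421

φ(n) = (p−1)(q−1) = 198·312 = 61776.
Need d with 5·d ≡ 1 (mod 61776). Apply the extended Euclidean algorithm:
61776 = 12355*5 + 1
5 = 5*1 + 0
Back-substitute:
1 = 61776 − 12355·5
So 5·(-12355) ≡ 1 (mod 61776), hence d ≡ -12355 ≡ 49421 (mod 61776).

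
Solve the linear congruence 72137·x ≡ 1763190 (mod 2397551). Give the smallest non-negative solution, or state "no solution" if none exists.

26148

First find gcd(72137, 2397551):
2397551 = 33·72137 + 17030
72137 = 4·17030 + 4017
17030 = 4·4017 + 962
4017 = 4·962 + 169
962 = 5·169 + 117
169 = 1·117 + 52
117 = 2·52 + 13
52 = 4·13 + 0
gcd = 13 and 13 | 1763190, so solutions exist. Divide through by 13: 5549x ≡ 135630 (mod 184427).
Now find 5549⁻¹ mod 184427:
184427 = 33×5549 + 1310
5549 = 4×1310 + 309
1310 = 4×309 + 74
309 = 4×74 + 13
74 = 5×13 + 9
13 = 1×9 + 4
9 = 2×4 + 1
4 = 4×1 + 0
Back-substitute:
1 = 9 − 2·4
1 = −2·13 + 3·9
1 = 3·74 − 17·13
1 = −17·309 + 71·74
1 = 71·1310 − 301·309
1 = −301·5549 + 1275·1310
1 = 1275·184427 − 42376·5549
So 5549·(-42376) ≡ 1 (mod 184427), i.e. 5549⁻¹ ≡ 142051.
Then x ≡ 142051·135630 ≡ 26148 (mod 184427); the smallest non-negative solution is x = 26148.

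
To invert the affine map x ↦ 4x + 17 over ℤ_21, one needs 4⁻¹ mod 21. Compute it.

Extended Euclidean algorithm:
21 = 5×4 + 1
4 = 4×1 + 0
gcd = 1, so the inverse exists. Back-substitute:
1 = 21 − 5·4
So 4·(-5) ≡ 1 (mod 21), and -5 ≡ 16 (mod 21).

16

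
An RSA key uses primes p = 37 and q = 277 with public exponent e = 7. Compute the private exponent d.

φ(n) = (p−1)(q−1) = 36·276 = 9936.
Need d with 7·d ≡ 1 (mod 9936). Apply the extended Euclidean algorithm:
9936 = 1419*7 + 3
7 = 2*3 + 1
3 = 3*1 + 0
Back-substitute:
1 = 7 − 2·3
1 = −2·9936 + 2839·7
So 7·2839 ≡ 1 (mod 9936), hence d = 2839.

2839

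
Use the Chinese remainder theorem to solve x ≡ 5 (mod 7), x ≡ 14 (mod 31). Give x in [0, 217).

Write x = 5 + 7·k. Then 7·k ≡ 14 − 5 ≡ 9 (mod 31).
Need 7⁻¹ mod 31. Extended Euclid on (31, 7):
31 = 4·7 + 3
7 = 2·3 + 1
3 = 3·1 + 0
Back-substitute:
1 = 7 − 2·3
1 = −2·31 + 9·7
7⁻¹ ≡ 9 (mod 31), so k ≡ 9·9 ≡ 19 (mod 31).
x = 5 + 7·19 = 138.

138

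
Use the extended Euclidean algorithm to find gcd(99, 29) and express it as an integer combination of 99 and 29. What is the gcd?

1

Repeated division:
99 = 3*29 + 12
29 = 2*12 + 5
12 = 2*5 + 2
5 = 2*2 + 1
2 = 2*1 + 0
gcd(99, 29) = 1.
Working backward:
1 = 5 − 2·2
1 = −2·12 + 5·5
1 = 5·29 − 12·12
1 = −12·99 + 41·29
So 1 = (-12)·99 + (41)·29.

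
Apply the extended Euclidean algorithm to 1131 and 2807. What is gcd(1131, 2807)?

Euclidean algorithm:
2807 = 2*1131 + 545
1131 = 2*545 + 41
545 = 13*41 + 12
41 = 3*12 + 5
12 = 2*5 + 2
5 = 2*2 + 1
2 = 2*1 + 0
gcd(1131, 2807) = 1.
Express as a combination:
1 = 5 − 2·2
1 = −2·12 + 5·5
1 = 5·41 − 17·12
1 = −17·545 + 226·41
1 = 226·1131 − 469·545
1 = −469·2807 + 1164·1131
So 1 = (-469)·2807 + (1164)·1131.

1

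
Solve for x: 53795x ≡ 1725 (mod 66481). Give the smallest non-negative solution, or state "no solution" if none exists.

56613

First find gcd(53795, 66481):
66481 = 1*53795 + 12686
53795 = 4*12686 + 3051
12686 = 4*3051 + 482
3051 = 6*482 + 159
482 = 3*159 + 5
159 = 31*5 + 4
5 = 1*4 + 1
4 = 4*1 + 0
gcd = 1, so a unique solution mod 66481 exists.
Back-substitute for the Bézout coefficients:
1 = 5 − 4
1 = −159 + 32·5
1 = 32·482 − 97·159
1 = −97·3051 + 614·482
1 = 614·12686 − 2553·3051
1 = −2553·53795 + 10826·12686
1 = 10826·66481 − 13379·53795
So 53795·(-13379) ≡ 1 (mod 66481), giving 53795⁻¹ ≡ 53102.
x ≡ 53795⁻¹·1725 ≡ 53102·1725 ≡ 56613 (mod 66481).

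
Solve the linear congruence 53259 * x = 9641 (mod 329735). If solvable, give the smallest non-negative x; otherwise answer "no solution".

135859

First find gcd(53259, 329735):
329735 = 6·53259 + 10181
53259 = 5·10181 + 2354
10181 = 4·2354 + 765
2354 = 3·765 + 59
765 = 12·59 + 57
59 = 1·57 + 2
57 = 28·2 + 1
2 = 2·1 + 0
gcd = 1, so a unique solution mod 329735 exists.
Back-substitute for the Bézout coefficients:
1 = 57 − 28·2
1 = −28·59 + 29·57
1 = 29·765 − 376·59
1 = −376·2354 + 1157·765
1 = 1157·10181 − 5004·2354
1 = −5004·53259 + 26177·10181
1 = 26177·329735 − 162066·53259
So 53259·(-162066) ≡ 1 (mod 329735), giving 53259⁻¹ ≡ 167669.
x ≡ 53259⁻¹·9641 ≡ 167669·9641 ≡ 135859 (mod 329735).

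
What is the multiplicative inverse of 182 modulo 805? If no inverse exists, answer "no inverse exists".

Euclidean algorithm on 805, 182:
805 = 4*182 + 77
182 = 2*77 + 28
77 = 2*28 + 21
28 = 1*21 + 7
21 = 3*7 + 0
Since gcd = 7 > 1, 182 is not a unit mod 805.

no inverse exists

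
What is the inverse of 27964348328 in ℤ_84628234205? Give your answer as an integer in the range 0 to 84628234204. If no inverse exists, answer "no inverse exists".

Apply the Euclidean algorithm to 84628234205 and 27964348328:
84628234205 = 3·27964348328 + 735189221
27964348328 = 38·735189221 + 27157930
735189221 = 27·27157930 + 1925111
27157930 = 14·1925111 + 206376
1925111 = 9·206376 + 67727
206376 = 3·67727 + 3195
67727 = 21·3195 + 632
3195 = 5·632 + 35
632 = 18·35 + 2
35 = 17·2 + 1
2 = 2·1 + 0
The gcd is 1. Working backward:
1 = 35 − 17·2
1 = −17·632 + 307·35
1 = 307·3195 − 1552·632
1 = −1552·67727 + 32899·3195
1 = 32899·206376 − 100249·67727
1 = −100249·1925111 + 935140·206376
1 = 935140·27157930 − 13192209·1925111
1 = −13192209·735189221 + 357124783·27157930
1 = 357124783·27964348328 − 13583933963·735189221
1 = −13583933963·84628234205 + 41108926672·27964348328
So 27964348328·41108926672 ≡ 1 (mod 84628234205).

41108926672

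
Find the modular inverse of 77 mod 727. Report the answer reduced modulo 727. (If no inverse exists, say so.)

Run Euclid on (727, 77):
727 = 9·77 + 34
77 = 2·34 + 9
34 = 3·9 + 7
9 = 1·7 + 2
7 = 3·2 + 1
2 = 2·1 + 0
The gcd is 1. Working backward:
1 = 7 − 3·2
1 = −3·9 + 4·7
1 = 4·34 − 15·9
1 = −15·77 + 34·34
1 = 34·727 − 321·77
Thus 77·(-321) ≡ 1 (mod 727); reducing, -321 mod 727 = 406.

406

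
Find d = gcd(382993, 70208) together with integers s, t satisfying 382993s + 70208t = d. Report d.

Repeated division:
382993 = 5×70208 + 31953
70208 = 2×31953 + 6302
31953 = 5×6302 + 443
6302 = 14×443 + 100
443 = 4×100 + 43
100 = 2×43 + 14
43 = 3×14 + 1
14 = 14×1 + 0
gcd(382993, 70208) = 1.
Working backward:
1 = 43 − 3·14
1 = −3·100 + 7·43
1 = 7·443 − 31·100
1 = −31·6302 + 441·443
1 = 441·31953 − 2236·6302
1 = −2236·70208 + 4913·31953
1 = 4913·382993 − 26801·70208
So 1 = (4913)·382993 + (-26801)·70208.

1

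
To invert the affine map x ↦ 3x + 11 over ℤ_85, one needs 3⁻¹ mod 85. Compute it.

Run Euclid on (85, 3):
85 = 28×3 + 1
3 = 3×1 + 0
Since gcd(3, 85) = 1, back-substitute to write 1 as a combination:
1 = 85 − 28·3
So 3·(-28) ≡ 1 (mod 85), and -28 ≡ 57 (mod 85).

57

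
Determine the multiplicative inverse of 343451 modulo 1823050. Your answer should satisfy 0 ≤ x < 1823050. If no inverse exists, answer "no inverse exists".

Extended Euclidean algorithm:
1823050 = 5×343451 + 105795
343451 = 3×105795 + 26066
105795 = 4×26066 + 1531
26066 = 17×1531 + 39
1531 = 39×39 + 10
39 = 3×10 + 9
10 = 1×9 + 1
9 = 9×1 + 0
gcd = 1, so the inverse exists. Back-substitute:
1 = 10 − 9
1 = −39 + 4·10
1 = 4·1531 − 157·39
1 = −157·26066 + 2673·1531
1 = 2673·105795 − 10849·26066
1 = −10849·343451 + 35220·105795
1 = 35220·1823050 − 186949·343451
Thus 343451·(-186949) ≡ 1 (mod 1823050); reducing, -186949 mod 1823050 = 1636101.

1636101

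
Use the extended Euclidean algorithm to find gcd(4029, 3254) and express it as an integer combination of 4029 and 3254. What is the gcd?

Apply Euclid's algorithm to 4029 and 3254:
4029 = 1×3254 + 775
3254 = 4×775 + 154
775 = 5×154 + 5
154 = 30×5 + 4
5 = 1×4 + 1
4 = 4×1 + 0
gcd(4029, 3254) = 1.
Working backward:
1 = 5 − 4
1 = −154 + 31·5
1 = 31·775 − 156·154
1 = −156·3254 + 655·775
1 = 655·4029 − 811·3254
So 1 = (655)·4029 + (-811)·3254.

1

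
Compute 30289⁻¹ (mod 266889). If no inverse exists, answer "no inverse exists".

no inverse exists

Compute gcd(30289, 266889):
266889 = 8×30289 + 24577
30289 = 1×24577 + 5712
24577 = 4×5712 + 1729
5712 = 3×1729 + 525
1729 = 3×525 + 154
525 = 3×154 + 63
154 = 2×63 + 28
63 = 2×28 + 7
28 = 4×7 + 0
Since gcd = 7 > 1, 30289 is not a unit mod 266889.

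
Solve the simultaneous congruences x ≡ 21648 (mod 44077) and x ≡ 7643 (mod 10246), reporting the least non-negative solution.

Write x = 21648 + 44077·k. Then 44077·k ≡ 7643 − 21648 ≡ 6487 (mod 10246).
Need 44077⁻¹ mod 10246. Extended Euclid on (10246, 3093):
10246 = 3×3093 + 967
3093 = 3×967 + 192
967 = 5×192 + 7
192 = 27×7 + 3
7 = 2×3 + 1
3 = 3×1 + 0
Back-substitute:
1 = 7 − 2·3
1 = −2·192 + 55·7
1 = 55·967 − 277·192
1 = −277·3093 + 886·967
1 = 886·10246 − 2935·3093
44077⁻¹ ≡ 7311 (mod 10246), so k ≡ 7311·6487 ≡ 7969 (mod 10246).
x = 21648 + 44077·7969 = 351271261.

351271261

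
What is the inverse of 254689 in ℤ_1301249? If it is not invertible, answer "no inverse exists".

Run Euclid on (1301249, 254689):
1301249 = 5·254689 + 27804
254689 = 9·27804 + 4453
27804 = 6·4453 + 1086
4453 = 4·1086 + 109
1086 = 9·109 + 105
109 = 1·105 + 4
105 = 26·4 + 1
4 = 4·1 + 0
gcd = 1, so the inverse exists. Back-substitute:
1 = 105 − 26·4
1 = −26·109 + 27·105
1 = 27·1086 − 269·109
1 = −269·4453 + 1103·1086
1 = 1103·27804 − 6887·4453
1 = −6887·254689 + 63086·27804
1 = 63086·1301249 − 322317·254689
Thus 254689·(-322317) ≡ 1 (mod 1301249); reducing, -322317 mod 1301249 = 978932.

978932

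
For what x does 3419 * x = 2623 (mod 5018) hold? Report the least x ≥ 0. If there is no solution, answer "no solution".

no solution

gcd(3419, 5018):
5018 = 1×3419 + 1599
3419 = 2×1599 + 221
1599 = 7×221 + 52
221 = 4×52 + 13
52 = 4×13 + 0
gcd = 13, but 13 ∤ 2623, so the congruence has no solution.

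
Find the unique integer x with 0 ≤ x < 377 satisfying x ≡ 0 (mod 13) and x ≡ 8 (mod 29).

182

Write x = 0 + 13·k. Then 13·k ≡ 8 − 0 ≡ 8 (mod 29).
Need 13⁻¹ mod 29. Extended Euclid on (29, 13):
29 = 2×13 + 3
13 = 4×3 + 1
3 = 3×1 + 0
Back-substitute:
1 = 13 − 4·3
1 = −4·29 + 9·13
13⁻¹ ≡ 9 (mod 29), so k ≡ 9·8 ≡ 14 (mod 29).
x = 0 + 13·14 = 182.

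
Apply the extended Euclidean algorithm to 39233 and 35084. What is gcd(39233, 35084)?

1

Apply Euclid's algorithm to 39233 and 35084:
39233 = 1×35084 + 4149
35084 = 8×4149 + 1892
4149 = 2×1892 + 365
1892 = 5×365 + 67
365 = 5×67 + 30
67 = 2×30 + 7
30 = 4×7 + 2
7 = 3×2 + 1
2 = 2×1 + 0
gcd(39233, 35084) = 1.
Working backward:
1 = 7 − 3·2
1 = −3·30 + 13·7
1 = 13·67 − 29·30
1 = −29·365 + 158·67
1 = 158·1892 − 819·365
1 = −819·4149 + 1796·1892
1 = 1796·35084 − 15187·4149
1 = −15187·39233 + 16983·35084
So 1 = (-15187)·39233 + (16983)·35084.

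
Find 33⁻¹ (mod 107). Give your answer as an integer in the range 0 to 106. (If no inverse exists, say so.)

Apply the Euclidean algorithm to 107 and 33:
107 = 3·33 + 8
33 = 4·8 + 1
8 = 8·1 + 0
The gcd is 1. Working backward:
1 = 33 − 4·8
1 = −4·107 + 13·33
So 33·13 ≡ 1 (mod 107).

13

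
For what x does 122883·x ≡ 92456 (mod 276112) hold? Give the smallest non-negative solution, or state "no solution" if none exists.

124520

First find gcd(122883, 276112):
276112 = 2×122883 + 30346
122883 = 4×30346 + 1499
30346 = 20×1499 + 366
1499 = 4×366 + 35
366 = 10×35 + 16
35 = 2×16 + 3
16 = 5×3 + 1
3 = 3×1 + 0
gcd = 1, so a unique solution mod 276112 exists.
Back-substitute for the Bézout coefficients:
1 = 16 − 5·3
1 = −5·35 + 11·16
1 = 11·366 − 115·35
1 = −115·1499 + 471·366
1 = 471·30346 − 9535·1499
1 = −9535·122883 + 38611·30346
1 = 38611·276112 − 86757·122883
So 122883·(-86757) ≡ 1 (mod 276112), giving 122883⁻¹ ≡ 189355.
x ≡ 122883⁻¹·92456 ≡ 189355·92456 ≡ 124520 (mod 276112).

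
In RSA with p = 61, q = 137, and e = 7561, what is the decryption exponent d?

4441

φ(n) = (p−1)(q−1) = 60·136 = 8160.
Need d with 7561·d ≡ 1 (mod 8160). Apply the extended Euclidean algorithm:
8160 = 1·7561 + 599
7561 = 12·599 + 373
599 = 1·373 + 226
373 = 1·226 + 147
226 = 1·147 + 79
147 = 1·79 + 68
79 = 1·68 + 11
68 = 6·11 + 2
11 = 5·2 + 1
2 = 2·1 + 0
Back-substitute:
1 = 11 − 5·2
1 = −5·68 + 31·11
1 = 31·79 − 36·68
1 = −36·147 + 67·79
1 = 67·226 − 103·147
1 = −103·373 + 170·226
1 = 170·599 − 273·373
1 = −273·7561 + 3446·599
1 = 3446·8160 − 3719·7561
So 7561·(-3719) ≡ 1 (mod 8160), hence d ≡ -3719 ≡ 4441 (mod 8160).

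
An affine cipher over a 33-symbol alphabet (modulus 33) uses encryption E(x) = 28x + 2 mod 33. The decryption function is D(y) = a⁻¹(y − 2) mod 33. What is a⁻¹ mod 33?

13

gcd(33, 28) by repeated division:
33 = 1·28 + 5
28 = 5·5 + 3
5 = 1·3 + 2
3 = 1·2 + 1
2 = 2·1 + 0
The gcd is 1. Working backward:
1 = 3 − 2
1 = −5 + 2·3
1 = 2·28 − 11·5
1 = −11·33 + 13·28
So 28·13 ≡ 1 (mod 33).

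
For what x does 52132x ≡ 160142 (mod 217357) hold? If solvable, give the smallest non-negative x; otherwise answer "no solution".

154778

First find gcd(52132, 217357):
217357 = 4×52132 + 8829
52132 = 5×8829 + 7987
8829 = 1×7987 + 842
7987 = 9×842 + 409
842 = 2×409 + 24
409 = 17×24 + 1
24 = 24×1 + 0
gcd = 1, so a unique solution mod 217357 exists.
Back-substitute for the Bézout coefficients:
1 = 409 − 17·24
1 = −17·842 + 35·409
1 = 35·7987 − 332·842
1 = −332·8829 + 367·7987
1 = 367·52132 − 2167·8829
1 = −2167·217357 + 9035·52132
So 52132·(9035) ≡ 1 (mod 217357), giving 52132⁻¹ ≡ 9035.
x ≡ 52132⁻¹·160142 ≡ 9035·160142 ≡ 154778 (mod 217357).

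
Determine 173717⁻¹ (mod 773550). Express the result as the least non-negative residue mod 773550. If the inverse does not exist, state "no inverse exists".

442853

Run Euclid on (773550, 173717):
773550 = 4×173717 + 78682
173717 = 2×78682 + 16353
78682 = 4×16353 + 13270
16353 = 1×13270 + 3083
13270 = 4×3083 + 938
3083 = 3×938 + 269
938 = 3×269 + 131
269 = 2×131 + 7
131 = 18×7 + 5
7 = 1×5 + 2
5 = 2×2 + 1
2 = 2×1 + 0
gcd = 1, so the inverse exists. Back-substitute:
1 = 5 − 2·2
1 = −2·7 + 3·5
1 = 3·131 − 56·7
1 = −56·269 + 115·131
1 = 115·938 − 401·269
1 = −401·3083 + 1318·938
1 = 1318·13270 − 5673·3083
1 = −5673·16353 + 6991·13270
1 = 6991·78682 − 33637·16353
1 = −33637·173717 + 74265·78682
1 = 74265·773550 − 330697·173717
Thus 173717·(-330697) ≡ 1 (mod 773550); reducing, -330697 mod 773550 = 442853.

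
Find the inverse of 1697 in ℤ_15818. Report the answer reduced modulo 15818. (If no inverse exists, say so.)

gcd(15818, 1697) by repeated division:
15818 = 9×1697 + 545
1697 = 3×545 + 62
545 = 8×62 + 49
62 = 1×49 + 13
49 = 3×13 + 10
13 = 1×10 + 3
10 = 3×3 + 1
3 = 3×1 + 0
gcd = 1, so the inverse exists. Back-substitute:
1 = 10 − 3·3
1 = −3·13 + 4·10
1 = 4·49 − 15·13
1 = −15·62 + 19·49
1 = 19·545 − 167·62
1 = −167·1697 + 520·545
1 = 520·15818 − 4847·1697
Thus 1697·(-4847) ≡ 1 (mod 15818); reducing, -4847 mod 15818 = 10971.

10971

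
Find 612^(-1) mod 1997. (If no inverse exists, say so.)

62

gcd(1997, 612) by repeated division:
1997 = 3×612 + 161
612 = 3×161 + 129
161 = 1×129 + 32
129 = 4×32 + 1
32 = 32×1 + 0
Since gcd(612, 1997) = 1, back-substitute to write 1 as a combination:
1 = 129 − 4·32
1 = −4·161 + 5·129
1 = 5·612 − 19·161
1 = −19·1997 + 62·612
So 612·62 ≡ 1 (mod 1997).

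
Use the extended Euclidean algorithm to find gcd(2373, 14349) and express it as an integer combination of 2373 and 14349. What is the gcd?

3

Euclidean algorithm:
14349 = 6·2373 + 111
2373 = 21·111 + 42
111 = 2·42 + 27
42 = 1·27 + 15
27 = 1·15 + 12
15 = 1·12 + 3
12 = 4·3 + 0
gcd(2373, 14349) = 3.
Working backward:
3 = 15 − 12
3 = −27 + 2·15
3 = 2·42 − 3·27
3 = −3·111 + 8·42
3 = 8·2373 − 171·111
3 = −171·14349 + 1034·2373
So 3 = (-171)·14349 + (1034)·2373.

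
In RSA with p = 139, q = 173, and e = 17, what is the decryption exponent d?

φ(n) = (p−1)(q−1) = 138·172 = 23736.
Need d with 17·d ≡ 1 (mod 23736). Apply the extended Euclidean algorithm:
23736 = 1396·17 + 4
17 = 4·4 + 1
4 = 4·1 + 0
Back-substitute:
1 = 17 − 4·4
1 = −4·23736 + 5585·17
So 17·5585 ≡ 1 (mod 23736), hence d = 5585.

5585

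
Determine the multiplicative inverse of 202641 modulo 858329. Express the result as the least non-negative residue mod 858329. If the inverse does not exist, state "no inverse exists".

Extended Euclidean algorithm:
858329 = 4×202641 + 47765
202641 = 4×47765 + 11581
47765 = 4×11581 + 1441
11581 = 8×1441 + 53
1441 = 27×53 + 10
53 = 5×10 + 3
10 = 3×3 + 1
3 = 3×1 + 0
The gcd is 1. Working backward:
1 = 10 − 3·3
1 = −3·53 + 16·10
1 = 16·1441 − 435·53
1 = −435·11581 + 3496·1441
1 = 3496·47765 − 14419·11581
1 = −14419·202641 + 61172·47765
1 = 61172·858329 − 259107·202641
Hence 202641⁻¹ ≡ -259107 ≡ 599222 (mod 858329).

599222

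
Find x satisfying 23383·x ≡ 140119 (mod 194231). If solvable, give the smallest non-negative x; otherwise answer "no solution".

157597

First find gcd(23383, 194231):
194231 = 8*23383 + 7167
23383 = 3*7167 + 1882
7167 = 3*1882 + 1521
1882 = 1*1521 + 361
1521 = 4*361 + 77
361 = 4*77 + 53
77 = 1*53 + 24
53 = 2*24 + 5
24 = 4*5 + 4
5 = 1*4 + 1
4 = 4*1 + 0
gcd = 1, so a unique solution mod 194231 exists.
Back-substitute for the Bézout coefficients:
1 = 5 − 4
1 = −24 + 5·5
1 = 5·53 − 11·24
1 = −11·77 + 16·53
1 = 16·361 − 75·77
1 = −75·1521 + 316·361
1 = 316·1882 − 391·1521
1 = −391·7167 + 1489·1882
1 = 1489·23383 − 4858·7167
1 = −4858·194231 + 40353·23383
So 23383·(40353) ≡ 1 (mod 194231), giving 23383⁻¹ ≡ 40353.
x ≡ 23383⁻¹·140119 ≡ 40353·140119 ≡ 157597 (mod 194231).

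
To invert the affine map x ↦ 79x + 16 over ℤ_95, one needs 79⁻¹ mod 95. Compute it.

89

Run Euclid on (95, 79):
95 = 1×79 + 16
79 = 4×16 + 15
16 = 1×15 + 1
15 = 15×1 + 0
gcd = 1, so the inverse exists. Back-substitute:
1 = 16 − 15
1 = −79 + 5·16
1 = 5·95 − 6·79
So 79·(-6) ≡ 1 (mod 95), and -6 ≡ 89 (mod 95).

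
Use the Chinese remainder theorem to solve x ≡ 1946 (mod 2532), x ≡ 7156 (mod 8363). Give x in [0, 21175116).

Write x = 1946 + 2532·k. Then 2532·k ≡ 7156 − 1946 ≡ 5210 (mod 8363).
Need 2532⁻¹ mod 8363. Extended Euclid on (8363, 2532):
8363 = 3×2532 + 767
2532 = 3×767 + 231
767 = 3×231 + 74
231 = 3×74 + 9
74 = 8×9 + 2
9 = 4×2 + 1
2 = 2×1 + 0
Back-substitute:
1 = 9 − 4·2
1 = −4·74 + 33·9
1 = 33·231 − 103·74
1 = −103·767 + 342·231
1 = 342·2532 − 1129·767
1 = −1129·8363 + 3729·2532
2532⁻¹ ≡ 3729 (mod 8363), so k ≡ 3729·5210 ≡ 841 (mod 8363).
x = 1946 + 2532·841 = 2131358.

2131358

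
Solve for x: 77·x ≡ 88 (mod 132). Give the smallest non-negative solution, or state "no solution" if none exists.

First find gcd(77, 132):
132 = 1·77 + 55
77 = 1·55 + 22
55 = 2·22 + 11
22 = 2·11 + 0
gcd = 11 and 11 | 88, so solutions exist. Divide through by 11: 7x ≡ 8 (mod 12).
Now find 7⁻¹ mod 12:
12 = 1*7 + 5
7 = 1*5 + 2
5 = 2*2 + 1
2 = 2*1 + 0
Back-substitute:
1 = 5 − 2·2
1 = −2·7 + 3·5
1 = 3·12 − 5·7
So 7·(-5) ≡ 1 (mod 12), i.e. 7⁻¹ ≡ 7.
Then x ≡ 7·8 ≡ 8 (mod 12); the smallest non-negative solution is x = 8.

8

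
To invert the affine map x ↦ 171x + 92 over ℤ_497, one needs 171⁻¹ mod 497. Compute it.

Apply the Euclidean algorithm to 497 and 171:
497 = 2·171 + 155
171 = 1·155 + 16
155 = 9·16 + 11
16 = 1·11 + 5
11 = 2·5 + 1
5 = 5·1 + 0
gcd = 1, so the inverse exists. Back-substitute:
1 = 11 − 2·5
1 = −2·16 + 3·11
1 = 3·155 − 29·16
1 = −29·171 + 32·155
1 = 32·497 − 93·171
So 171·(-93) ≡ 1 (mod 497), and -93 ≡ 404 (mod 497).

404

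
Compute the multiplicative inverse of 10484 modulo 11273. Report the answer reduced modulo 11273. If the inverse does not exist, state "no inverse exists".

6158

Run Euclid on (11273, 10484):
11273 = 1·10484 + 789
10484 = 13·789 + 227
789 = 3·227 + 108
227 = 2·108 + 11
108 = 9·11 + 9
11 = 1·9 + 2
9 = 4·2 + 1
2 = 2·1 + 0
Since gcd(10484, 11273) = 1, back-substitute to write 1 as a combination:
1 = 9 − 4·2
1 = −4·11 + 5·9
1 = 5·108 − 49·11
1 = −49·227 + 103·108
1 = 103·789 − 358·227
1 = −358·10484 + 4757·789
1 = 4757·11273 − 5115·10484
So 10484·(-5115) ≡ 1 (mod 11273), and -5115 ≡ 6158 (mod 11273).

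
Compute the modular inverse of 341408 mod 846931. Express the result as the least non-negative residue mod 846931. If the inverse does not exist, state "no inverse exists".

83999

gcd(846931, 341408) by repeated division:
846931 = 2*341408 + 164115
341408 = 2*164115 + 13178
164115 = 12*13178 + 5979
13178 = 2*5979 + 1220
5979 = 4*1220 + 1099
1220 = 1*1099 + 121
1099 = 9*121 + 10
121 = 12*10 + 1
10 = 10*1 + 0
Since gcd(341408, 846931) = 1, back-substitute to write 1 as a combination:
1 = 121 − 12·10
1 = −12·1099 + 109·121
1 = 109·1220 − 121·1099
1 = −121·5979 + 593·1220
1 = 593·13178 − 1307·5979
1 = −1307·164115 + 16277·13178
1 = 16277·341408 − 33861·164115
1 = −33861·846931 + 83999·341408
So 341408·83999 ≡ 1 (mod 846931).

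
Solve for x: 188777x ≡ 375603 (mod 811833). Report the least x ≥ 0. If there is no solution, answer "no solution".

720054

First find gcd(188777, 811833):
811833 = 4*188777 + 56725
188777 = 3*56725 + 18602
56725 = 3*18602 + 919
18602 = 20*919 + 222
919 = 4*222 + 31
222 = 7*31 + 5
31 = 6*5 + 1
5 = 5*1 + 0
gcd = 1, so a unique solution mod 811833 exists.
Back-substitute for the Bézout coefficients:
1 = 31 − 6·5
1 = −6·222 + 43·31
1 = 43·919 − 178·222
1 = −178·18602 + 3603·919
1 = 3603·56725 − 10987·18602
1 = −10987·188777 + 36564·56725
1 = 36564·811833 − 157243·188777
So 188777·(-157243) ≡ 1 (mod 811833), giving 188777⁻¹ ≡ 654590.
x ≡ 188777⁻¹·375603 ≡ 654590·375603 ≡ 720054 (mod 811833).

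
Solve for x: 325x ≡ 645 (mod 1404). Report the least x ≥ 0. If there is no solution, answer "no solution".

gcd(325, 1404):
1404 = 4×325 + 104
325 = 3×104 + 13
104 = 8×13 + 0
gcd = 13, but 13 ∤ 645, so the congruence has no solution.

no solution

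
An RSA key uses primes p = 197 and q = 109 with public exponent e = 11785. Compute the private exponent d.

φ(n) = (p−1)(q−1) = 196·108 = 21168.
Need d with 11785·d ≡ 1 (mod 21168). Apply the extended Euclidean algorithm:
21168 = 1·11785 + 9383
11785 = 1·9383 + 2402
9383 = 3·2402 + 2177
2402 = 1·2177 + 225
2177 = 9·225 + 152
225 = 1·152 + 73
152 = 2·73 + 6
73 = 12·6 + 1
6 = 6·1 + 0
Back-substitute:
1 = 73 − 12·6
1 = −12·152 + 25·73
1 = 25·225 − 37·152
1 = −37·2177 + 358·225
1 = 358·2402 − 395·2177
1 = −395·9383 + 1543·2402
1 = 1543·11785 − 1938·9383
1 = −1938·21168 + 3481·11785
So 11785·3481 ≡ 1 (mod 21168), hence d = 3481.

3481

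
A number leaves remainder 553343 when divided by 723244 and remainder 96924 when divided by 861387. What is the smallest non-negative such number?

565036374831

Write x = 553343 + 723244·k. Then 723244·k ≡ 96924 − 553343 ≡ 404968 (mod 861387).
Need 723244⁻¹ mod 861387. Extended Euclid on (861387, 723244):
861387 = 1*723244 + 138143
723244 = 5*138143 + 32529
138143 = 4*32529 + 8027
32529 = 4*8027 + 421
8027 = 19*421 + 28
421 = 15*28 + 1
28 = 28*1 + 0
Back-substitute:
1 = 421 − 15·28
1 = −15·8027 + 286·421
1 = 286·32529 − 1159·8027
1 = −1159·138143 + 4922·32529
1 = 4922·723244 − 25769·138143
1 = −25769·861387 + 30691·723244
723244⁻¹ ≡ 30691 (mod 861387), so k ≡ 30691·404968 ≡ 781252 (mod 861387).
x = 553343 + 723244·781252 = 565036374831.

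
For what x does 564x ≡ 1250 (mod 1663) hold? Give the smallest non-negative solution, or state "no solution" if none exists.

244

First find gcd(564, 1663):
1663 = 2·564 + 535
564 = 1·535 + 29
535 = 18·29 + 13
29 = 2·13 + 3
13 = 4·3 + 1
3 = 3·1 + 0
gcd = 1, so a unique solution mod 1663 exists.
Back-substitute for the Bézout coefficients:
1 = 13 − 4·3
1 = −4·29 + 9·13
1 = 9·535 − 166·29
1 = −166·564 + 175·535
1 = 175·1663 − 516·564
So 564·(-516) ≡ 1 (mod 1663), giving 564⁻¹ ≡ 1147.
x ≡ 564⁻¹·1250 ≡ 1147·1250 ≡ 244 (mod 1663).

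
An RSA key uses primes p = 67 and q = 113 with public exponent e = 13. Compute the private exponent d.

4549

φ(n) = (p−1)(q−1) = 66·112 = 7392.
Need d with 13·d ≡ 1 (mod 7392). Apply the extended Euclidean algorithm:
7392 = 568·13 + 8
13 = 1·8 + 5
8 = 1·5 + 3
5 = 1·3 + 2
3 = 1·2 + 1
2 = 2·1 + 0
Back-substitute:
1 = 3 − 2
1 = −5 + 2·3
1 = 2·8 − 3·5
1 = −3·13 + 5·8
1 = 5·7392 − 2843·13
So 13·(-2843) ≡ 1 (mod 7392), hence d ≡ -2843 ≡ 4549 (mod 7392).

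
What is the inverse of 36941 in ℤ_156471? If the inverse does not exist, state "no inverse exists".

4295

Run Euclid on (156471, 36941):
156471 = 4×36941 + 8707
36941 = 4×8707 + 2113
8707 = 4×2113 + 255
2113 = 8×255 + 73
255 = 3×73 + 36
73 = 2×36 + 1
36 = 36×1 + 0
gcd = 1, so the inverse exists. Back-substitute:
1 = 73 − 2·36
1 = −2·255 + 7·73
1 = 7·2113 − 58·255
1 = −58·8707 + 239·2113
1 = 239·36941 − 1014·8707
1 = −1014·156471 + 4295·36941
So 36941·4295 ≡ 1 (mod 156471).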